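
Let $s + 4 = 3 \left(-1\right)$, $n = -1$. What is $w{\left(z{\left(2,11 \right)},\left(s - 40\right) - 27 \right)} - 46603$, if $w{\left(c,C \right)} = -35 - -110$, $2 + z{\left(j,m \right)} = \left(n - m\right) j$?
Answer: $-46528$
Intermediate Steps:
$s = -7$ ($s = -4 + 3 \left(-1\right) = -4 - 3 = -7$)
$z{\left(j,m \right)} = -2 + j \left(-1 - m\right)$ ($z{\left(j,m \right)} = -2 + \left(-1 - m\right) j = -2 + j \left(-1 - m\right)$)
$w{\left(c,C \right)} = 75$ ($w{\left(c,C \right)} = -35 + 110 = 75$)
$w{\left(z{\left(2,11 \right)},\left(s - 40\right) - 27 \right)} - 46603 = 75 - 46603 = -46528$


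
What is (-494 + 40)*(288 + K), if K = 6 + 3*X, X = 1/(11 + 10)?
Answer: -934786/7 ≈ -1.3354e+5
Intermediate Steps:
X = 1/21 ≈ 0.047619
K = 43/7 (K = 6 + 3*(1/21) = 6 + ⅐ = 43/7 ≈ 6.1429)
(-494 + 40)*(288 + K) = (-494 + 40)*(288 + 43/7) = -454*2059/7 = -934786/7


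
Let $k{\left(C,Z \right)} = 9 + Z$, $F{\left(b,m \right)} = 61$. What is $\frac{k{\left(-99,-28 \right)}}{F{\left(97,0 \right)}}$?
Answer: $- \frac{19}{61} \approx -0.31148$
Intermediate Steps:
$\frac{k{\left(-99,-28 \right)}}{F{\left(97,0 \right)}} = \frac{9 - 28}{61} = \left(-19\right) \frac{1}{61} = - \frac{19}{61}$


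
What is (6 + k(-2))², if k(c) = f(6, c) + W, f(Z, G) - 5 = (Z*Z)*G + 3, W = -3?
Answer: 3721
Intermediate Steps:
f(Z, G) = 8 + G*Z² (f(Z, G) = 5 + ((Z*Z)*G + 3) = 5 + (Z²*G + 3) = 5 + (G*Z² + 3) = 5 + (3 + G*Z²) = 8 + G*Z²)
k(c) = 5 + 36*c (k(c) = (8 + c*6²) - 3 = (8 + c*36) - 3 = (8 + 36*c) - 3 = 5 + 36*c)
(6 + k(-2))² = (6 + (5 + 36*(-2)))² = (6 + (5 - 72))² = (6 - 67)² = (-61)² = 3721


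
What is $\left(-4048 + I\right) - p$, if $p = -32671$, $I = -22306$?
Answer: $6317$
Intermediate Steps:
$\left(-4048 + I\right) - p = \left(-4048 - 22306\right) - -32671 = -26354 + 32671 = 6317$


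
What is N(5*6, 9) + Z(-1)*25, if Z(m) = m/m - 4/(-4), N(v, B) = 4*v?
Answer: 170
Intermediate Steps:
Z(m) = 2 (Z(m) = 1 - 4*(-¼) = 1 + 1 = 2)
N(5*6, 9) + Z(-1)*25 = 4*(5*6) + 2*25 = 4*30 + 50 = 120 + 50 = 170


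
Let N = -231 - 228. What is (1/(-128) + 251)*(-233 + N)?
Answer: -5557971/32 ≈ -1.7369e+5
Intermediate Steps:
N = -459
(1/(-128) + 251)*(-233 + N) = (1/(-128) + 251)*(-233 - 459) = (-1/128 + 251)*(-692) = (32127/128)*(-692) = -5557971/32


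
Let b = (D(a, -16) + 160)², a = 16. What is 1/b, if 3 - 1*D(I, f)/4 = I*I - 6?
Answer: 1/685584 ≈ 1.4586e-6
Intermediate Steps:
D(I, f) = 36 - 4*I² (D(I, f) = 12 - 4*(I*I - 6) = 12 - 4*(I² - 6) = 12 - 4*(-6 + I²) = 12 + (24 - 4*I²) = 36 - 4*I²)
b = 685584 (b = ((36 - 4*16²) + 160)² = ((36 - 4*256) + 160)² = ((36 - 1024) + 160)² = (-988 + 160)² = (-828)² = 685584)
1/b = 1/685584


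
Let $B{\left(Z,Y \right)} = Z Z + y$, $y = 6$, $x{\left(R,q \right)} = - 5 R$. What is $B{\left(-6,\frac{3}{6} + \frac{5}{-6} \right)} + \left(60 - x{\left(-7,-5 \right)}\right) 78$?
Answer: $1992$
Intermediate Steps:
$B{\left(Z,Y \right)} = 6 + Z^{2}$ ($B{\left(Z,Y \right)} = Z Z + 6 = Z^{2} + 6 = 6 + Z^{2}$)
$B{\left(-6,\frac{3}{6} + \frac{5}{-6} \right)} + \left(60 - x{\left(-7,-5 \right)}\right) 78 = \left(6 + \left(-6\right)^{2}\right) + \left(60 - \left(-5\right) \left(-7\right)\right) 78 = \left(6 + 36\right) + \left(60 - 35\right) 78 = 42 + \left(60 - 35\right) 78 = 42 + 25 \cdot 78 = 42 + 1950 = 1992$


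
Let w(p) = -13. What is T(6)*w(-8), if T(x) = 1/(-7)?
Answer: 13/7 ≈ 1.8571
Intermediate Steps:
T(x) = -1/7
T(6)*w(-8) = -1/7*(-13) = 13/7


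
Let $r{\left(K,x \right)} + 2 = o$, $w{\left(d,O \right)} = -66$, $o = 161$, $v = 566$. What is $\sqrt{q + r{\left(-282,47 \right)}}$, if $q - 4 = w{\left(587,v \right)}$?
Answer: $\sqrt{97} \approx 9.8489$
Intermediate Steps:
$r{\left(K,x \right)} = 159$ ($r{\left(K,x \right)} = -2 + 161 = 159$)
$q = -62$ ($q = 4 - 66 = -62$)
$\sqrt{q + r{\left(-282,47 \right)}} = \sqrt{-62 + 159} = \sqrt{97}$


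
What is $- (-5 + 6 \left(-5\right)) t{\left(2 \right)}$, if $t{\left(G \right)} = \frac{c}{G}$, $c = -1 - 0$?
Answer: $- \frac{35}{2} \approx -17.5$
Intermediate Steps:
$c = -1$ ($c = -1 + 0 = -1$)
$t{\left(G \right)} = - \frac{1}{G}$
$- (-5 + 6 \left(-5\right)) t{\left(2 \right)} = - (-5 + 6 \left(-5\right)) \left(- \frac{1}{2}\right) = - (-5 - 30) \left(\left(-1\right) \frac{1}{2}\right) = \left(-1\right) \left(-35\right) \left(- \frac{1}{2}\right) = 35 \left(- \frac{1}{2}\right) = - \frac{35}{2}$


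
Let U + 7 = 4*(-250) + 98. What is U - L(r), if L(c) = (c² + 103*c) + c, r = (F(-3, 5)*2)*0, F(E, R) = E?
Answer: -909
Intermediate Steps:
r = 0 (r = -3*2*0 = -6*0 = 0)
L(c) = c² + 104*c
U = -909 (U = -7 + (4*(-250) + 98) = -7 + (-1000 + 98) = -7 - 902 = -909)
U - L(r) = -909 - 0*(104 + 0) = -909 - 0*104 = -909 - 1*0 = -909 + 0 = -909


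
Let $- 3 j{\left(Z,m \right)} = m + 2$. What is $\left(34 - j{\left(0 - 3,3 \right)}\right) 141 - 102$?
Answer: $4927$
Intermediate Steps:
$j{\left(Z,m \right)} = - \frac{2}{3} - \frac{m}{3}$ ($j{\left(Z,m \right)} = - \frac{m + 2}{3} = - \frac{2 + m}{3} = - \frac{2}{3} - \frac{m}{3}$)
$\left(34 - j{\left(0 - 3,3 \right)}\right) 141 - 102 = \left(34 - \left(- \frac{2}{3} - 1\right)\right) 141 - 102 = \left(34 - - \frac{5}{3}\right) 141 - 102 = \left(34 + \frac{5}{3}\right) 141 - 102 = \frac{107}{3} \cdot 141 - 102 = 5029 - 102 = 4927$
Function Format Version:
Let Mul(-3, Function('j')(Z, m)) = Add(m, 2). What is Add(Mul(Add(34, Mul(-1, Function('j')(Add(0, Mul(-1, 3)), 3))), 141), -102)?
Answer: 4927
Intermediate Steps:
Function('j')(Z, m) = Add(Rational(-2, 3), Mul(Rational(-1, 3), m)) (Function('j')(Z, m) = Mul(Rational(-1, 3), Add(m, 2)) = Mul(Rational(-1, 3), Add(2, m)) = Add(Rational(-2, 3), Mul(Rational(-1, 3), m)))
Add(Mul(Add(34, Mul(-1, Function('j')(Add(0, Mul(-1, 3)), 3))), 141), -102) = Add(Mul(Add(34, Mul(-1, Add(Rational(-2, 3), Mul(Rational(-1, 3), 3)))), 141), -102) = Add(Mul(Add(34, Mul(-1, Add(Rational(-2, 3), -1))), 141), -102) = Add(Mul(Add(34, Mul(-1, Rational(-5, 3))), 141), -102) = Add(Mul(Add(34, Rational(5, 3)), 141), -102) = Add(Mul(Rational(107, 3), 141), -102) = Add(5029, -102) = 4927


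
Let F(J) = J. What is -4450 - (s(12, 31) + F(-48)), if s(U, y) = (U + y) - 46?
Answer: -4399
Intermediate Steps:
s(U, y) = -46 + U + y
-4450 - (s(12, 31) + F(-48)) = -4450 - ((-46 + 12 + 31) - 48) = -4450 - (-3 - 48) = -4450 - 1*(-51) = -4450 + 51 = -4399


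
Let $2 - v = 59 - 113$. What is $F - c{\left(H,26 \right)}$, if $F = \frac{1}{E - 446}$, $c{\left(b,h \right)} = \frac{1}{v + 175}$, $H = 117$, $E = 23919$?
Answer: $- \frac{23242}{5422263} \approx -0.0042864$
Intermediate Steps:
$v = 56$ ($v = 2 - \left(59 - 113\right) = 2 - -54 = 2 + 54 = 56$)
$c{\left(b,h \right)} = \frac{1}{231}$ ($c{\left(b,h \right)} = \frac{1}{56 + 175} = \frac{1}{231}$)
$F = \frac{1}{23473}$ ($F = \frac{1}{23919 - 446} = \frac{1}{23473} \approx 4.2602 \cdot 10^{-5}$)
$F - c{\left(H,26 \right)} = \frac{1}{23473} - \frac{1}{231} = - \frac{23242}{5422263}$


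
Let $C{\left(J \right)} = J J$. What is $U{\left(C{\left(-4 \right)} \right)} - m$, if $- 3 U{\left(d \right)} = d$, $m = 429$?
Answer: $- \frac{1303}{3} \approx -434.33$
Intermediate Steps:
$C{\left(J \right)} = J^{2}$
$U{\left(d \right)} = - \frac{d}{3}$
$U{\left(C{\left(-4 \right)} \right)} - m = - \frac{\left(-4\right)^{2}}{3} - 429 = \left(- \frac{1}{3}\right) 16 - 429 = - \frac{16}{3} - 429 = - \frac{1303}{3}$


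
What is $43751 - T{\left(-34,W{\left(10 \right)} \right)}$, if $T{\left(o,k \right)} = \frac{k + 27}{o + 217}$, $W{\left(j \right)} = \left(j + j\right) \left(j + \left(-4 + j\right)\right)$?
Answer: $\frac{8006086}{183} \approx 43749.0$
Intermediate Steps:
$W{\left(j \right)} = 2 j \left(-4 + 2 j\right)$
$T{\left(o,k \right)} = \frac{27 + k}{217 + o}$
$43751 - T{\left(-34,W{\left(10 \right)} \right)} = 43751 - \frac{27 + 4 \cdot 10 \left(-2 + 10\right)}{217 - 34} = 43751 - \frac{27 + 4 \cdot 10 \cdot 8}{183} = 43751 - \frac{27 + 320}{183} = 43751 - \frac{1}{183} \cdot 347 = 43751 - \frac{347}{183} = \frac{8006086}{183}$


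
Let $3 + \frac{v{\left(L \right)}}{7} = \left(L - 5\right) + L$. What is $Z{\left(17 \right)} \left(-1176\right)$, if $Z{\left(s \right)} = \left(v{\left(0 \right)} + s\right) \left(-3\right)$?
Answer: $-137592$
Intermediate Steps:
$v{\left(L \right)} = -56 + 14 L$ ($v{\left(L \right)} = -21 + 7 \left(\left(L - 5\right) + L\right) = -21 + 7 \left(\left(-5 + L\right) + L\right) = -21 + 7 \left(-5 + 2 L\right) = -21 + \left(-35 + 14 L\right) = -56 + 14 L$)
$Z{\left(s \right)} = 168 - 3 s$ ($Z{\left(s \right)} = \left(\left(-56 + 14 \cdot 0\right) + s\right) \left(-3\right) = \left(\left(-56 + 0\right) + s\right) \left(-3\right) = \left(-56 + s\right) \left(-3\right) = 168 - 3 s$)
$Z{\left(17 \right)} \left(-1176\right) = \left(168 - 51\right) \left(-1176\right) = 117 \left(-1176\right) = -137592$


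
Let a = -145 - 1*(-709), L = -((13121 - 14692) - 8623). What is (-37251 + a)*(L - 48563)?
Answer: 1407643503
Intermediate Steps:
L = 10194 (L = -(-1571 - 8623) = -1*(-10194) = 10194)
a = 564 (a = -145 + 709 = 564)
(-37251 + a)*(L - 48563) = (-37251 + 564)*(10194 - 48563) = -36687*(-38369) = 1407643503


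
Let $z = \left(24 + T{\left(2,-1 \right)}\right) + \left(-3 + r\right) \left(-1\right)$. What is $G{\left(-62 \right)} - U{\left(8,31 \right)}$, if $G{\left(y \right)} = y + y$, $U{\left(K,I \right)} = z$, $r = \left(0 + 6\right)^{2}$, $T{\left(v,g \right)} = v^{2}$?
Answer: $-119$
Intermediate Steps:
$r = 36$ ($r = 6^{2} = 36$)
$z = -5$ ($z = \left(24 + 2^{2}\right) + \left(-3 + 36\right) \left(-1\right) = \left(24 + 4\right) + 33 \left(-1\right) = 28 - 33 = -5$)
$U{\left(K,I \right)} = -5$
$G{\left(y \right)} = 2 y$
$G{\left(-62 \right)} - U{\left(8,31 \right)} = 2 \left(-62\right) - -5 = -124 + 5 = -119$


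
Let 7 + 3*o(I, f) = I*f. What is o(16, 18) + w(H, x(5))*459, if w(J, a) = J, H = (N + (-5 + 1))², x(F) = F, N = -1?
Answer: 34706/3 ≈ 11569.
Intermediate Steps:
H = 25 (H = (-1 + (-5 + 1))² = (-1 - 4)² = (-5)² = 25)
o(I, f) = -7/3 + I*f/3 (o(I, f) = -7/3 + (I*f)/3 = -7/3 + I*f/3)
o(16, 18) + w(H, x(5))*459 = (-7/3 + (⅓)*16*18) + 25*459 = (-7/3 + 96) + 11475 = 281/3 + 11475 = 34706/3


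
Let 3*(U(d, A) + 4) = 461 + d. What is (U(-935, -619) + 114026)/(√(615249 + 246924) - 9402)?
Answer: -356849776/29178477 - 113864*√95797/29178477 ≈ -13.438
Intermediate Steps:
U(d, A) = 449/3 + d/3 (U(d, A) = -4 + (461 + d)/3 = -4 + (461/3 + d/3) = 449/3 + d/3)
(U(-935, -619) + 114026)/(√(615249 + 246924) - 9402) = ((449/3 + (⅓)*(-935)) + 114026)/(√(615249 + 246924) - 9402) = ((449/3 - 935/3) + 114026)/(√862173 - 9402) = (-162 + 114026)/(3*√95797 - 9402) = 113864/(-9402 + 3*√95797)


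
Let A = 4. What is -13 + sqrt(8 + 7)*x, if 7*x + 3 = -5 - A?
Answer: -13 - 12*sqrt(15)/7 ≈ -19.639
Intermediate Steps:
x = -12/7 (x = -3/7 + (-5 - 1*4)/7 = -3/7 + (-5 - 4)/7 = -3/7 + (1/7)*(-9) = -3/7 - 9/7 = -12/7 ≈ -1.7143)
-13 + sqrt(8 + 7)*x = -13 + sqrt(8 + 7)*(-12/7) = -13 + sqrt(15)*(-12/7) = -13 - 12*sqrt(15)/7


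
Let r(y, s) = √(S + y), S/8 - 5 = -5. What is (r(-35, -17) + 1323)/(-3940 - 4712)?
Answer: -63/412 - I*√35/8652 ≈ -0.15291 - 0.00068378*I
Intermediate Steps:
S = 0 (S = 40 + 8*(-5) = 40 - 40 = 0)
r(y, s) = √y (r(y, s) = √(0 + y) = √y)
(r(-35, -17) + 1323)/(-3940 - 4712) = (√(-35) + 1323)/(-3940 - 4712) = (I*√35 + 1323)/(-8652) = (1323 + I*√35)*(-1/8652) = -63/412 - I*√35/8652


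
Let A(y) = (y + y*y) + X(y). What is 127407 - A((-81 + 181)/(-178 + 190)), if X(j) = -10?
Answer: 1146053/9 ≈ 1.2734e+5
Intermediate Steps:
A(y) = -10 + y + y**2 (A(y) = (y + y*y) - 10 = (y + y**2) - 10 = -10 + y + y**2)
127407 - A((-81 + 181)/(-178 + 190)) = 127407 - (-10 + (-81 + 181)/(-178 + 190) + ((-81 + 181)/(-178 + 190))**2) = 127407 - (-10 + 100/12 + (100/12)**2) = 127407 - (-10 + 100*(1/12) + (100*(1/12))**2) = 127407 - (-10 + 25/3 + (25/3)**2) = 127407 - (-10 + 25/3 + 625/9) = 127407 - 1*610/9 = 127407 - 610/9 = 1146053/9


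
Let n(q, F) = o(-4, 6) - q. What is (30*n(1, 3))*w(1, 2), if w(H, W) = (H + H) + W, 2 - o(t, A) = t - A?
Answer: 1320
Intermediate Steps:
o(t, A) = 2 + A - t (o(t, A) = 2 - (t - A) = 2 + (A - t) = 2 + A - t)
n(q, F) = 12 - q (n(q, F) = (2 + 6 - 1*(-4)) - q = (2 + 6 + 4) - q = 12 - q)
w(H, W) = W + 2*H (w(H, W) = 2*H + W = W + 2*H)
(30*n(1, 3))*w(1, 2) = (30*(12 - 1*1))*(2 + 2*1) = (30*(12 - 1))*(2 + 2) = (30*11)*4 = 330*4 = 1320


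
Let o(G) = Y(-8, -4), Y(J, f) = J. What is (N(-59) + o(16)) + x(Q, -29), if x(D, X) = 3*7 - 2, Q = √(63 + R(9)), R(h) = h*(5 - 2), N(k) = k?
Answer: -48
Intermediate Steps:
o(G) = -8
R(h) = 3*h (R(h) = h*3 = 3*h)
Q = 3*√10 (Q = √(63 + 3*9) = √(63 + 27) = √90 = 3*√10 ≈ 9.4868)
x(D, X) = 19 (x(D, X) = 21 - 2 = 19)
(N(-59) + o(16)) + x(Q, -29) = (-59 - 8) + 19 = -67 + 19 = -48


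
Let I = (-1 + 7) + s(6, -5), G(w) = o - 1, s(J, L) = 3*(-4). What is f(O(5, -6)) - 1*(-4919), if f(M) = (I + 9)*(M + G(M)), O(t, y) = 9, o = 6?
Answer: 4961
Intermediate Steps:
s(J, L) = -12
G(w) = 5 (G(w) = 6 - 1 = 5)
I = -6 (I = (-1 + 7) - 12 = 6 - 12 = -6)
f(M) = 15 + 3*M (f(M) = (-6 + 9)*(M + 5) = 3*(5 + M) = 15 + 3*M)
f(O(5, -6)) - 1*(-4919) = (15 + 3*9) - 1*(-4919) = (15 + 27) + 4919 = 42 + 4919 = 4961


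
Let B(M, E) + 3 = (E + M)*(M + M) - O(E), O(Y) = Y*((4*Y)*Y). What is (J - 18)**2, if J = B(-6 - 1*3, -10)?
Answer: 18671041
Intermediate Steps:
O(Y) = 4*Y**3 (O(Y) = Y*(4*Y**2) = 4*Y**3)
B(M, E) = -3 - 4*E**3 + 2*M*(E + M) (B(M, E) = -3 + ((E + M)*(M + M) - 4*E**3) = -3 + ((E + M)*(2*M) - 4*E**3) = -3 + (2*M*(E + M) - 4*E**3) = -3 + (-4*E**3 + 2*M*(E + M)) = -3 - 4*E**3 + 2*M*(E + M))
J = 4339 (J = -3 - 4*(-10)**3 + 2*(-6 - 1*3)**2 + 2*(-10)*(-6 - 1*3) = -3 - 4*(-1000) + 2*(-6 - 3)**2 + 2*(-10)*(-6 - 3) = -3 + 4000 + 2*(-9)**2 + 2*(-10)*(-9) = -3 + 4000 + 2*81 + 180 = -3 + 4000 + 162 + 180 = 4339)
(J - 18)**2 = (4339 - 18)**2 = 4321**2 = 18671041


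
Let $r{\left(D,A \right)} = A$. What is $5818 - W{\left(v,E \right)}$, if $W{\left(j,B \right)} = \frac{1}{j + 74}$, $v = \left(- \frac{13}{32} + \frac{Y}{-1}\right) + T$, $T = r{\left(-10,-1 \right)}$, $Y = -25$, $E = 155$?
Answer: $\frac{18169582}{3123} \approx 5818.0$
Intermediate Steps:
$T = -1$
$v = \frac{755}{32}$ ($v = \left(- \frac{13}{32} - \frac{25}{-1}\right) - 1 = \left(\left(-13\right) \frac{1}{32} - -25\right) - 1 = \left(- \frac{13}{32} + 25\right) - 1 = \frac{787}{32} - 1 = \frac{755}{32} \approx 23.594$)
$W{\left(j,B \right)} = \frac{1}{74 + j}$
$5818 - W{\left(v,E \right)} = 5818 - \frac{1}{74 + \frac{755}{32}} = 5818 - \frac{1}{\frac{3123}{32}} = 5818 - \frac{32}{3123} = \frac{18169582}{3123}$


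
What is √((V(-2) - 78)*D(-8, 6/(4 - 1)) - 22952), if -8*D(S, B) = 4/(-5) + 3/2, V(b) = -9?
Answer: I*√9177755/20 ≈ 151.47*I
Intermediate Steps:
D(S, B) = -7/80 (D(S, B) = -(4/(-5) + 3/2)/8 = -(4*(-⅕) + 3*(½))/8 = -(-⅘ + 3/2)/8 = -⅛*7/10 = -7/80)
√((V(-2) - 78)*D(-8, 6/(4 - 1)) - 22952) = √((-9 - 78)*(-7/80) - 22952) = √(-87*(-7/80) - 22952) = √(609/80 - 22952) = √(-1835551/80) = I*√9177755/20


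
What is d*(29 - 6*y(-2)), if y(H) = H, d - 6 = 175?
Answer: 7421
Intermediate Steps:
d = 181 (d = 6 + 175 = 181)
d*(29 - 6*y(-2)) = 181*(29 - 6*(-2)) = 181*(29 + 12) = 181*41 = 7421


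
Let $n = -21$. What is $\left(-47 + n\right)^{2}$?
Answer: $4624$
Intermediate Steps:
$\left(-47 + n\right)^{2} = \left(-47 - 21\right)^{2} = \left(-68\right)^{2} = 4624$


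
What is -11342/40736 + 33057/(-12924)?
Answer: -20738805/7312112 ≈ -2.8362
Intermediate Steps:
-11342/40736 + 33057/(-12924) = -11342*1/40736 + 33057*(-1/12924) = -5671/20368 - 3673/1436 = -20738805/7312112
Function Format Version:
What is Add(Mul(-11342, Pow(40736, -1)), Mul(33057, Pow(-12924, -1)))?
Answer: Rational(-20738805, 7312112) ≈ -2.8362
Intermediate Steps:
Add(Mul(-11342, Pow(40736, -1)), Mul(33057, Pow(-12924, -1))) = Add(Mul(-11342, Rational(1, 40736)), Mul(33057, Rational(-1, 12924))) = Add(Rational(-5671, 20368), Rational(-3673, 1436)) = Rational(-20738805, 7312112)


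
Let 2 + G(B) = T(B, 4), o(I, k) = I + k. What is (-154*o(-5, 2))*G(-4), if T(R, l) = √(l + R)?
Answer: -924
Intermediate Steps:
T(R, l) = √(R + l)
G(B) = -2 + √(4 + B) (G(B) = -2 + √(B + 4) = -2 + √(4 + B))
(-154*o(-5, 2))*G(-4) = (-154*(-5 + 2))*(-2 + √(4 - 4)) = (-154*(-3))*(-2 + √0) = 462*(-2 + 0) = 462*(-2) = -924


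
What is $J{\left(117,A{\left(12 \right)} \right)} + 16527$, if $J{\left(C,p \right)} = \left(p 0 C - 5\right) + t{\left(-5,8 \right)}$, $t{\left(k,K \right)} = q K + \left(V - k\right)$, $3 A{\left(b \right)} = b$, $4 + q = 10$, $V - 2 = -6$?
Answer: $16571$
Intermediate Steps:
$V = -4$ ($V = 2 - 6 = -4$)
$q = 6$ ($q = -4 + 10 = 6$)
$A{\left(b \right)} = \frac{b}{3}$
$t{\left(k,K \right)} = -4 - k + 6 K$ ($t{\left(k,K \right)} = 6 K - \left(4 + k\right) = -4 - k + 6 K$)
$J{\left(C,p \right)} = 44$ ($J{\left(C,p \right)} = \left(p 0 C - 5\right) - -49 = \left(p 0 - 5\right) + \left(-4 + 5 + 48\right) = \left(0 - 5\right) + 49 = -5 + 49 = 44$)
$J{\left(117,A{\left(12 \right)} \right)} + 16527 = 44 + 16527 = 16571$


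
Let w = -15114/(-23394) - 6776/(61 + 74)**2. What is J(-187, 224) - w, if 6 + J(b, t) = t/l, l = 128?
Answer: -1285964279/284237100 ≈ -4.5243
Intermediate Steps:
J(b, t) = -6 + t/128
w = 19489151/71059275 (w = -15114*(-1/23394) - 6776/(135**2) = 2519/3899 - 6776/18225 = 19489151/71059275 ≈ 0.27427)
J(-187, 224) - w = (-6 + (1/128)*224) - 1*19489151/71059275 = (-6 + 7/4) - 19489151/71059275 = -17/4 - 19489151/71059275 = -1285964279/284237100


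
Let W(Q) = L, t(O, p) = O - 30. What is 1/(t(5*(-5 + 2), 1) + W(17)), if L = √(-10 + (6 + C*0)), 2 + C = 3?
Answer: -45/2029 - 2*I/2029 ≈ -0.022178 - 0.00098571*I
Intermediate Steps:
C = 1 (C = -2 + 3 = 1)
t(O, p) = -30 + O
L = 2*I (L = √(-10 + (6 + 1*0)) = √(-10 + (6 + 0)) = √(-10 + 6) = √(-4) = 2*I ≈ 2.0*I)
W(Q) = 2*I
1/(t(5*(-5 + 2), 1) + W(17)) = 1/((-30 + 5*(-5 + 2)) + 2*I) = 1/((-30 + 5*(-3)) + 2*I) = 1/((-30 - 15) + 2*I) = 1/(-45 + 2*I) = (-45 - 2*I)/2029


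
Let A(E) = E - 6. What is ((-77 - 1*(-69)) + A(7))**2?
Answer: 49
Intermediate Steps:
A(E) = -6 + E
((-77 - 1*(-69)) + A(7))**2 = ((-77 - 1*(-69)) + (-6 + 7))**2 = ((-77 + 69) + 1)**2 = (-8 + 1)**2 = (-7)**2 = 49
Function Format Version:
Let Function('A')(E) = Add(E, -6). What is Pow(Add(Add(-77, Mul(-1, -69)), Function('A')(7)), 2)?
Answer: 49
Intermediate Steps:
Function('A')(E) = Add(-6, E)
Pow(Add(Add(-77, Mul(-1, -69)), Function('A')(7)), 2) = Pow(Add(Add(-77, Mul(-1, -69)), Add(-6, 7)), 2) = Pow(Add(Add(-77, 69), 1), 2) = Pow(Add(-8, 1), 2) = Pow(-7, 2) = 49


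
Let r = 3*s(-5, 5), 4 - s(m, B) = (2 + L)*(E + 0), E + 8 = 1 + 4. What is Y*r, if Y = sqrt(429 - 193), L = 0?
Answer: 60*sqrt(59) ≈ 460.87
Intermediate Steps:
E = -3 (E = -8 + (1 + 4) = -8 + 5 = -3)
s(m, B) = 10 (s(m, B) = 4 - (2 + 0)*(-3 + 0) = 4 - 2*(-3) = 4 - 1*(-6) = 4 + 6 = 10)
r = 30 (r = 3*10 = 30)
Y = 2*sqrt(59) (Y = sqrt(236) = 2*sqrt(59) ≈ 15.362)
Y*r = (2*sqrt(59))*30 = 60*sqrt(59)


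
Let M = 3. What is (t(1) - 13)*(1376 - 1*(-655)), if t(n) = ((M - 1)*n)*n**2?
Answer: -22341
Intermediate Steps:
t(n) = 2*n**3 (t(n) = ((3 - 1)*n)*n**2 = (2*n)*n**2 = 2*n**3)
(t(1) - 13)*(1376 - 1*(-655)) = (2*1**3 - 13)*(1376 - 1*(-655)) = (2*1 - 13)*(1376 + 655) = (2 - 13)*2031 = -11*2031 = -22341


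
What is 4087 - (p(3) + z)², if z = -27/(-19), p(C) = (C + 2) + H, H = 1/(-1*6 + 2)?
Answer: 23386551/5776 ≈ 4048.9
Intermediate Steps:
H = -¼ (H = 1/(-6 + 2) = 1/(-4) = -¼ ≈ -0.25000)
p(C) = 7/4 + C (p(C) = (C + 2) - ¼ = (2 + C) - ¼ = 7/4 + C)
z = 27/19 (z = -27*(-1/19) = 27/19 ≈ 1.4211)
4087 - (p(3) + z)² = 4087 - ((7/4 + 3) + 27/19)² = 4087 - (19/4 + 27/19)² = 4087 - (469/76)² = 4087 - 1*219961/5776 = 4087 - 219961/5776 = 23386551/5776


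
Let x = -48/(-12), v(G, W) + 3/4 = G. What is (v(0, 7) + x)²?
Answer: 169/16 ≈ 10.563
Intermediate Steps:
v(G, W) = -¾ + G
x = 4 (x = -48*(-1/12) = 4)
(v(0, 7) + x)² = ((-¾ + 0) + 4)² = (-¾ + 4)² = (13/4)² = 169/16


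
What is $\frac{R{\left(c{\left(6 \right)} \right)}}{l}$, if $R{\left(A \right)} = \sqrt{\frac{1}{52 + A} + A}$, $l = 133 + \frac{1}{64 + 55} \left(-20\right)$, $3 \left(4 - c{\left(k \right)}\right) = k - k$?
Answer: $\frac{85 \sqrt{14}}{21076} \approx 0.01509$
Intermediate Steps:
$c{\left(k \right)} = 4$ ($c{\left(k \right)} = 4 - \frac{k - k}{3} = 4 - 0 = 4 + 0 = 4$)
$l = \frac{15807}{119}$ ($l = 133 + \frac{1}{119} \left(-20\right) = 133 - \frac{20}{119} = \frac{15807}{119} \approx 132.83$)
$R{\left(A \right)} = \sqrt{A + \frac{1}{52 + A}}$
$\frac{R{\left(c{\left(6 \right)} \right)}}{l} = \frac{\sqrt{\frac{1 + 4 \left(52 + 4\right)}{52 + 4}}}{\frac{15807}{119}} = \sqrt{\frac{1 + 4 \cdot 56}{56}} \cdot \frac{119}{15807} = \sqrt{\frac{1 + 224}{56}} \cdot \frac{119}{15807} = \sqrt{\frac{1}{56} \cdot 225} \cdot \frac{119}{15807} = \sqrt{\frac{225}{56}} \cdot \frac{119}{15807} = \frac{15 \sqrt{14}}{28} \cdot \frac{119}{15807} = \frac{85 \sqrt{14}}{21076}$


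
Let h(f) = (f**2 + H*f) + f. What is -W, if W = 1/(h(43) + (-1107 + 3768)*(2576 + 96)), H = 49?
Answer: -1/7114191 ≈ -1.4056e-7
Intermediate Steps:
h(f) = f**2 + 50*f (h(f) = (f**2 + 49*f) + f = f**2 + 50*f)
W = 1/7114191 (W = 1/(43*(50 + 43) + (-1107 + 3768)*(2576 + 96)) = 1/(43*93 + 2661*2672) = 1/(3999 + 7110192) = 1/7114191 ≈ 1.4056e-7)
-W = -1*1/7114191 = -1/7114191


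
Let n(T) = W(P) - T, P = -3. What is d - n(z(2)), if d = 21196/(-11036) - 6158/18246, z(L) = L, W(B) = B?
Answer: 69014047/25170357 ≈ 2.7419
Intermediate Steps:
d = -56837738/25170357 (d = 21196*(-1/11036) - 6158*1/18246 = -5299/2759 - 3079/9123 = -56837738/25170357 ≈ -2.2581)
n(T) = -3 - T
d - n(z(2)) = -56837738/25170357 - (-3 - 1*2) = -56837738/25170357 - (-3 - 2) = -56837738/25170357 - 1*(-5) = -56837738/25170357 + 5 = 69014047/25170357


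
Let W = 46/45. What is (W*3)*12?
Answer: 184/5 ≈ 36.800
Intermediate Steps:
W = 46/45 (W = 46*(1/45) = 46/45 ≈ 1.0222)
(W*3)*12 = ((46/45)*3)*12 = (46/15)*12 = 184/5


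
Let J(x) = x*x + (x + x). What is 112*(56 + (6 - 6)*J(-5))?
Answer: 6272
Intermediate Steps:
J(x) = x² + 2*x
112*(56 + (6 - 6)*J(-5)) = 112*(56 + (6 - 6)*(-5*(2 - 5))) = 112*(56 + 0*(-5*(-3))) = 112*(56 + 0*15) = 112*(56 + 0) = 112*56 = 6272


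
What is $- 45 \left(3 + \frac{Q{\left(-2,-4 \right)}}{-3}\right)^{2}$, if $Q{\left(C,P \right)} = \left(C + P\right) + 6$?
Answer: $-405$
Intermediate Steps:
$Q{\left(C,P \right)} = 6 + C + P$
$- 45 \left(3 + \frac{Q{\left(-2,-4 \right)}}{-3}\right)^{2} = - 45 \left(3 + \frac{6 - 2 - 4}{-3}\right)^{2} = - 45 \left(3 + 0 \left(- \frac{1}{3}\right)\right)^{2} = - 45 \left(3 + 0\right)^{2} = - 45 \cdot 3^{2} = \left(-45\right) 9 = -405$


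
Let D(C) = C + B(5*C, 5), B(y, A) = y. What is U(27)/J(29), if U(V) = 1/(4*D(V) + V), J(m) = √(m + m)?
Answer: √58/39150 ≈ 0.00019453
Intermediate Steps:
D(C) = 6*C (D(C) = C + 5*C = 6*C)
J(m) = √2*√m (J(m) = √(2*m) = √2*√m)
U(V) = 1/(25*V) (U(V) = 1/(4*(6*V) + V) = 1/(24*V + V) = 1/(25*V))
U(27)/J(29) = ((1/25)/27)/((√2*√29)) = ((1/25)*(1/27))/(√58) = (√58/58)/675 = √58/39150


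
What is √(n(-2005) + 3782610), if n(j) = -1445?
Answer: √3781165 ≈ 1944.5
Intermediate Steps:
√(n(-2005) + 3782610) = √(-1445 + 3782610) = √3781165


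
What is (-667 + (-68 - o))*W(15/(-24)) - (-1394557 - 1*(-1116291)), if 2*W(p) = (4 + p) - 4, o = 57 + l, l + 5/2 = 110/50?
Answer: 8912429/32 ≈ 2.7851e+5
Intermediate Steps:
l = -3/10 (l = -5/2 + 110/50 = -5/2 + 110*(1/50) = -5/2 + 11/5 = -3/10 ≈ -0.30000)
o = 567/10 (o = 57 - 3/10 = 567/10 ≈ 56.700)
W(p) = p/2 (W(p) = ((4 + p) - 4)/2 = p/2)
(-667 + (-68 - o))*W(15/(-24)) - (-1394557 - 1*(-1116291)) = (-667 + (-68 - 1*567/10))*((15/(-24))/2) - (-1394557 - 1*(-1116291)) = (-667 + (-68 - 567/10))*((15*(-1/24))/2) - (-1394557 + 1116291) = (-667 - 1247/10)*((½)*(-5/8)) - 1*(-278266) = -7917/10*(-5/16) + 278266 = 7917/32 + 278266 = 8912429/32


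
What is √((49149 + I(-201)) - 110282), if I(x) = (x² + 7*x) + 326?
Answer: I*√21813 ≈ 147.69*I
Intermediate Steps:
I(x) = 326 + x² + 7*x
√((49149 + I(-201)) - 110282) = √((49149 + (326 + (-201)² + 7*(-201))) - 110282) = √((49149 + (326 + 40401 - 1407)) - 110282) = √((49149 + 39320) - 110282) = √(88469 - 110282) = √(-21813) = I*√21813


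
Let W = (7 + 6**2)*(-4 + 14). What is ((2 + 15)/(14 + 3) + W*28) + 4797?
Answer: 16838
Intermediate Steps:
W = 430 (W = (7 + 36)*10 = 43*10 = 430)
((2 + 15)/(14 + 3) + W*28) + 4797 = ((2 + 15)/(14 + 3) + 430*28) + 4797 = (17/17 + 12040) + 4797 = (17*(1/17) + 12040) + 4797 = (1 + 12040) + 4797 = 12041 + 4797 = 16838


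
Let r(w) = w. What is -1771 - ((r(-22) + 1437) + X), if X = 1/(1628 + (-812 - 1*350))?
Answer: -1484677/466 ≈ -3186.0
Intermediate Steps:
X = 1/466 (X = 1/(1628 + (-812 - 350)) = 1/(1628 - 1162) = 1/466 ≈ 0.0021459)
-1771 - ((r(-22) + 1437) + X) = -1771 - ((-22 + 1437) + 1/466) = -1771 - (1415 + 1/466) = -1771 - 1*659391/466 = -1771 - 659391/466 = -1484677/466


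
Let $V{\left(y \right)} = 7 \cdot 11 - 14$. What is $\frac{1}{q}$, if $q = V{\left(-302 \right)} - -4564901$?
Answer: $\frac{1}{4564964} \approx 2.1906 \cdot 10^{-7}$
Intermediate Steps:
$V{\left(y \right)} = 63$ ($V{\left(y \right)} = 77 - 14 = 63$)
$q = 4564964$ ($q = 63 - -4564901 = 63 + 4564901 = 4564964$)
$\frac{1}{q} = \frac{1}{4564964}$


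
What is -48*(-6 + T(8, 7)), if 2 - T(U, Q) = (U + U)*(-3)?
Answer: -2112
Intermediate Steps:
T(U, Q) = 2 + 6*U (T(U, Q) = 2 - (U + U)*(-3) = 2 - 2*U*(-3) = 2 - (-6)*U = 2 + 6*U)
-48*(-6 + T(8, 7)) = -48*(-6 + (2 + 6*8)) = -48*(-6 + (2 + 48)) = -48*(-6 + 50) = -48*44 = -2112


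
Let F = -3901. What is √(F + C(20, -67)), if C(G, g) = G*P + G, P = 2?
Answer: I*√3841 ≈ 61.976*I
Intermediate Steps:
C(G, g) = 3*G (C(G, g) = G*2 + G = 2*G + G = 3*G)
√(F + C(20, -67)) = √(-3901 + 3*20) = √(-3901 + 60) = √(-3841) = I*√3841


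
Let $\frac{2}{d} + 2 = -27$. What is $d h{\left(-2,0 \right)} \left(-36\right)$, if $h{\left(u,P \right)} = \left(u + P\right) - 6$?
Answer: $- \frac{576}{29} \approx -19.862$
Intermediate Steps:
$d = - \frac{2}{29}$ ($d = \frac{2}{-2 - 27} = \frac{2}{-29} = 2 \left(- \frac{1}{29}\right) = - \frac{2}{29} \approx -0.068966$)
$h{\left(u,P \right)} = -6 + P + u$ ($h{\left(u,P \right)} = \left(P + u\right) - 6 = -6 + P + u$)
$d h{\left(-2,0 \right)} \left(-36\right) = - \frac{2 \left(-6 + 0 - 2\right)}{29} \left(-36\right) = \left(- \frac{2}{29}\right) \left(-8\right) \left(-36\right) = \frac{16}{29} \left(-36\right) = - \frac{576}{29}$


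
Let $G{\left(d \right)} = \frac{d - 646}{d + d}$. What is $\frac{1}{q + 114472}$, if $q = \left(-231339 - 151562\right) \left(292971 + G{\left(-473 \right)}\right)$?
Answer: $- \frac{946}{106121549047673} \approx -8.9143 \cdot 10^{-12}$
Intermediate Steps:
$G{\left(d \right)} = \frac{-646 + d}{2 d}$
$q = - \frac{106121657338185}{946}$ ($q = \left(-231339 - 151562\right) \left(292971 + \frac{-646 - 473}{2 \left(-473\right)}\right) = - 382901 \left(292971 + \frac{1}{2} \left(- \frac{1}{473}\right) \left(-1119\right)\right) = - 382901 \left(292971 + \frac{1119}{946}\right) = \left(-382901\right) \frac{277151685}{946} = - \frac{106121657338185}{946} \approx -1.1218 \cdot 10^{11}$)
$\frac{1}{q + 114472} = \frac{1}{- \frac{106121657338185}{946} + 114472} = \frac{1}{- \frac{106121549047673}{946}} = - \frac{946}{106121549047673}$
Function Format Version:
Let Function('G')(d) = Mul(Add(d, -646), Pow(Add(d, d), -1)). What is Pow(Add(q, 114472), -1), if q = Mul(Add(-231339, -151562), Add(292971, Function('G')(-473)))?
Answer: Rational(-946, 106121549047673) ≈ -8.9143e-12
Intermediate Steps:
Function('G')(d) = Mul(Rational(1, 2), Pow(d, -1), Add(-646, d)) (Function('G')(d) = Mul(Add(-646, d), Pow(Mul(2, d), -1)) = Mul(Add(-646, d), Mul(Rational(1, 2), Pow(d, -1))) = Mul(Rational(1, 2), Pow(d, -1), Add(-646, d)))
q = Rational(-106121657338185, 946) (q = Mul(Add(-231339, -151562), Add(292971, Mul(Rational(1, 2), Pow(-473, -1), Add(-646, -473)))) = Mul(-382901, Add(292971, Mul(Rational(1, 2), Rational(-1, 473), -1119))) = Mul(-382901, Add(292971, Rational(1119, 946))) = Mul(-382901, Rational(277151685, 946)) = Rational(-106121657338185, 946) ≈ -1.1218e+11)
Pow(Add(q, 114472), -1) = Pow(Add(Rational(-106121657338185, 946), 114472), -1) = Pow(Rational(-106121549047673, 946), -1) = Rational(-946, 106121549047673)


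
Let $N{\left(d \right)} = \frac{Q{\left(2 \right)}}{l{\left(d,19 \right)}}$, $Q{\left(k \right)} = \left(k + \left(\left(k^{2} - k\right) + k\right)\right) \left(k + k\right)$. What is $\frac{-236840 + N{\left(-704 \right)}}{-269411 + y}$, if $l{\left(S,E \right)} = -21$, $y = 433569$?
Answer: $- \frac{828944}{574553} \approx -1.4428$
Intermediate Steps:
$Q{\left(k \right)} = 2 k \left(k + k^{2}\right)$ ($Q{\left(k \right)} = \left(k + k^{2}\right) 2 k = 2 k \left(k + k^{2}\right)$)
$N{\left(d \right)} = - \frac{8}{7}$ ($N{\left(d \right)} = \frac{2 \cdot 2^{2} \left(1 + 2\right)}{-21} = 2 \cdot 4 \cdot 3 \left(- \frac{1}{21}\right) = 24 \left(- \frac{1}{21}\right) = - \frac{8}{7}$)
$\frac{-236840 + N{\left(-704 \right)}}{-269411 + y} = \frac{-236840 - \frac{8}{7}}{-269411 + 433569} = - \frac{1657888}{7 \cdot 164158} = \left(- \frac{1657888}{7}\right) \frac{1}{164158} = - \frac{828944}{574553}$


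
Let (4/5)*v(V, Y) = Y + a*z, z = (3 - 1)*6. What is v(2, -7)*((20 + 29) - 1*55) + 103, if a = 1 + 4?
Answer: -589/2 ≈ -294.50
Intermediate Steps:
z = 12 (z = 2*6 = 12)
a = 5
v(V, Y) = 75 + 5*Y/4 (v(V, Y) = 5*(Y + 5*12)/4 = 5*(Y + 60)/4 = 5*(60 + Y)/4 = 75 + 5*Y/4)
v(2, -7)*((20 + 29) - 1*55) + 103 = (75 + (5/4)*(-7))*((20 + 29) - 1*55) + 103 = (75 - 35/4)*(49 - 55) + 103 = (265/4)*(-6) + 103 = -795/2 + 103 = -589/2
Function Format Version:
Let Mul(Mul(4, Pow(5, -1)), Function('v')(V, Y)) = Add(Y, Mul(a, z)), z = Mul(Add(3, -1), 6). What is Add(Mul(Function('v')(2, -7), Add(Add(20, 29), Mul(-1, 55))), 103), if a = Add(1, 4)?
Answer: Rational(-589, 2) ≈ -294.50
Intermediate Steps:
z = 12 (z = Mul(2, 6) = 12)
a = 5
Function('v')(V, Y) = Add(75, Mul(Rational(5, 4), Y)) (Function('v')(V, Y) = Mul(Rational(5, 4), Add(Y, Mul(5, 12))) = Mul(Rational(5, 4), Add(Y, 60)) = Mul(Rational(5, 4), Add(60, Y)) = Add(75, Mul(Rational(5, 4), Y)))
Add(Mul(Function('v')(2, -7), Add(Add(20, 29), Mul(-1, 55))), 103) = Add(Mul(Add(75, Mul(Rational(5, 4), -7)), Add(Add(20, 29), Mul(-1, 55))), 103) = Add(Mul(Add(75, Rational(-35, 4)), Add(49, -55)), 103) = Add(Mul(Rational(265, 4), -6), 103) = Add(Rational(-795, 2), 103) = Rational(-589, 2)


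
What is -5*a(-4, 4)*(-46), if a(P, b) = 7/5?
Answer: 322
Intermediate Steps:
a(P, b) = 7/5 (a(P, b) = 7*(⅕) = 7/5)
-5*a(-4, 4)*(-46) = -5*7/5*(-46) = -7*(-46) = 322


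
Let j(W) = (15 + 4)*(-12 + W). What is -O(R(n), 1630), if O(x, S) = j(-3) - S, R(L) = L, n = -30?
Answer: 1915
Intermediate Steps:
j(W) = -228 + 19*W (j(W) = 19*(-12 + W) = -228 + 19*W)
O(x, S) = -285 - S (O(x, S) = (-228 + 19*(-3)) - S = (-228 - 57) - S = -285 - S)
-O(R(n), 1630) = -(-285 - 1*1630) = -(-285 - 1630) = -1*(-1915) = 1915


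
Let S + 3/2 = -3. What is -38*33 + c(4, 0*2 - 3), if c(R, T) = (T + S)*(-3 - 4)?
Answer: -2403/2 ≈ -1201.5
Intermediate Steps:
S = -9/2 (S = -3/2 - 3 = -9/2 ≈ -4.5000)
c(R, T) = 63/2 - 7*T (c(R, T) = (T - 9/2)*(-3 - 4) = (-9/2 + T)*(-7) = 63/2 - 7*T)
-38*33 + c(4, 0*2 - 3) = -38*33 + (63/2 - 7*(0*2 - 3)) = -1254 + (63/2 - 7*(0 - 3)) = -1254 + (63/2 - 7*(-3)) = -1254 + (63/2 + 21) = -1254 + 105/2 = -2403/2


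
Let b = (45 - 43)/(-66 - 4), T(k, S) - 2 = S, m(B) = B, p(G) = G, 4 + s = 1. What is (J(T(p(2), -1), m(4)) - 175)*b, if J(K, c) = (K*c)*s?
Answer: 187/35 ≈ 5.3429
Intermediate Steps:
s = -3 (s = -4 + 1 = -3)
T(k, S) = 2 + S
J(K, c) = -3*K*c (J(K, c) = (K*c)*(-3) = -3*K*c)
b = -1/35 (b = 2/(-70) = 2*(-1/70) = -1/35 ≈ -0.028571)
(J(T(p(2), -1), m(4)) - 175)*b = (-3*(2 - 1)*4 - 175)*(-1/35) = (-3*1*4 - 175)*(-1/35) = (-12 - 175)*(-1/35) = -187*(-1/35) = 187/35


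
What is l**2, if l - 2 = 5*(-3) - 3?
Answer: 256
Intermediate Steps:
l = -16 (l = 2 + (5*(-3) - 3) = 2 + (-15 - 3) = 2 - 18 = -16)
l**2 = (-16)**2 = 256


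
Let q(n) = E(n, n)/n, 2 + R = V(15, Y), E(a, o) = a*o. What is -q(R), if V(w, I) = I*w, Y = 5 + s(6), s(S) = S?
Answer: -163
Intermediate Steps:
Y = 11 (Y = 5 + 6 = 11)
R = 163 (R = -2 + 11*15 = -2 + 165 = 163)
q(n) = n (q(n) = (n*n)/n = n**2/n = n)
-q(R) = -1*163 = -163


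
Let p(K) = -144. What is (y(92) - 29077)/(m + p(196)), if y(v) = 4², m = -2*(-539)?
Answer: -29061/934 ≈ -31.115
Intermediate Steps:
m = 1078
y(v) = 16
(y(92) - 29077)/(m + p(196)) = (16 - 29077)/(1078 - 144) = -29061/934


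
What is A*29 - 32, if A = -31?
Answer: -931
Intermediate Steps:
A*29 - 32 = -31*29 - 32 = -899 - 32 = -931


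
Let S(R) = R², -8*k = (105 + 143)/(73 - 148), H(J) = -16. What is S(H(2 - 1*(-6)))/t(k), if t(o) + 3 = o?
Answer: -9600/97 ≈ -98.969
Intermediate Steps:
k = 31/75 (k = -(105 + 143)/(8*(73 - 148)) = -31/(-75) = -31*(-1)/75 = -⅛*(-248/75) = 31/75 ≈ 0.41333)
t(o) = -3 + o
S(H(2 - 1*(-6)))/t(k) = (-16)²/(-3 + 31/75) = 256/(-194/75) = 256*(-75/194) = -9600/97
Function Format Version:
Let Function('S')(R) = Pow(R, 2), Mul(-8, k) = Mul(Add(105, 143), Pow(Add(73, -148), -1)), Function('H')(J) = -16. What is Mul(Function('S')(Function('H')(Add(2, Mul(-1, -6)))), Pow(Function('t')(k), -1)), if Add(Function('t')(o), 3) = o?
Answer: Rational(-9600, 97) ≈ -98.969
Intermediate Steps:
k = Rational(31, 75) (k = Mul(Rational(-1, 8), Mul(Add(105, 143), Pow(Add(73, -148), -1))) = Mul(Rational(-1, 8), Mul(248, Pow(-75, -1))) = Mul(Rational(-1, 8), Mul(248, Rational(-1, 75))) = Mul(Rational(-1, 8), Rational(-248, 75)) = Rational(31, 75) ≈ 0.41333)
Function('t')(o) = Add(-3, o)
Mul(Function('S')(Function('H')(Add(2, Mul(-1, -6)))), Pow(Function('t')(k), -1)) = Mul(Pow(-16, 2), Pow(Add(-3, Rational(31, 75)), -1)) = Mul(256, Pow(Rational(-194, 75), -1)) = Mul(256, Rational(-75, 194)) = Rational(-9600, 97)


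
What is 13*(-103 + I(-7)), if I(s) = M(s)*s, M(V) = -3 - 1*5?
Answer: -611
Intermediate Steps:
M(V) = -8 (M(V) = -3 - 5 = -8)
I(s) = -8*s
13*(-103 + I(-7)) = 13*(-103 - 8*(-7)) = 13*(-103 + 56) = 13*(-47) = -611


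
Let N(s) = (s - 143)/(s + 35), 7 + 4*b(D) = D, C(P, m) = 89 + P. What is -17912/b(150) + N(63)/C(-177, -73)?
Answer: -3510687/7007 ≈ -501.03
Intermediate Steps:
b(D) = -7/4 + D/4
N(s) = (-143 + s)/(35 + s)
-17912/b(150) + N(63)/C(-177, -73) = -17912/(-7/4 + (1/4)*150) + ((-143 + 63)/(35 + 63))/(89 - 177) = -17912/(-7/4 + 75/2) + (-80/98)/(-88) = -17912/143/4 + ((1/98)*(-80))*(-1/88) = -17912*4/143 - 40/49*(-1/88) = -71648/143 + 5/539 = -3510687/7007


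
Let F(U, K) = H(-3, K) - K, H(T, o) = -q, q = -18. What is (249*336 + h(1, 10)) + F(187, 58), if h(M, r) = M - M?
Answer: 83624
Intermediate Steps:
h(M, r) = 0
H(T, o) = 18 (H(T, o) = -1*(-18) = 18)
F(U, K) = 18 - K
(249*336 + h(1, 10)) + F(187, 58) = (249*336 + 0) + (18 - 1*58) = (83664 + 0) + (18 - 58) = 83664 - 40 = 83624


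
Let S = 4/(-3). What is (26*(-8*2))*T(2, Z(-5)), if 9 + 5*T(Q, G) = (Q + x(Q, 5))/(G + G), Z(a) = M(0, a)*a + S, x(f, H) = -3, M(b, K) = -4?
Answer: 26286/35 ≈ 751.03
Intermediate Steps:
S = -4/3 (S = 4*(-1/3) = -4/3 ≈ -1.3333)
Z(a) = -4/3 - 4*a (Z(a) = -4*a - 4/3 = -4/3 - 4*a)
T(Q, G) = -9/5 + (-3 + Q)/(10*G) (T(Q, G) = -9/5 + ((Q - 3)/(G + G))/5 = -9/5 + ((-3 + Q)/((2*G)))/5 = -9/5 + ((-3 + Q)*(1/(2*G)))/5 = -9/5 + ((-3 + Q)/(2*G))/5 = -9/5 + (-3 + Q)/(10*G))
(26*(-8*2))*T(2, Z(-5)) = (26*(-8*2))*((-3 + 2 - 18*(-4/3 - 4*(-5)))/(10*(-4/3 - 4*(-5)))) = (26*(-16))*((-3 + 2 - 18*(-4/3 + 20))/(10*(-4/3 + 20))) = -208*(-3 + 2 - 18*56/3)/(5*56/3) = -208*3*(-3 + 2 - 336)/(5*56) = -208*3*(-337)/(5*56) = -416*(-1011/560) = 26286/35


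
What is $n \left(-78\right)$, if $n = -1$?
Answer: $78$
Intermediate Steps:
$n \left(-78\right) = \left(-1\right) \left(-78\right) = 78$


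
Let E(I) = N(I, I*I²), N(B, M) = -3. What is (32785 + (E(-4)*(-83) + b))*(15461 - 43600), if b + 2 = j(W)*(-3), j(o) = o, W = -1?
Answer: -929571865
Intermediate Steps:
E(I) = -3
b = 1 (b = -2 - 1*(-3) = -2 + 3 = 1)
(32785 + (E(-4)*(-83) + b))*(15461 - 43600) = (32785 + (-3*(-83) + 1))*(15461 - 43600) = (32785 + (249 + 1))*(-28139) = (32785 + 250)*(-28139) = 33035*(-28139) = -929571865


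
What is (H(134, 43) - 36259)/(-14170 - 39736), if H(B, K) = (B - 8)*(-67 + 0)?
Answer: 44701/53906 ≈ 0.82924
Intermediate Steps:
H(B, K) = 536 - 67*B (H(B, K) = (-8 + B)*(-67) = 536 - 67*B)
(H(134, 43) - 36259)/(-14170 - 39736) = ((536 - 67*134) - 36259)/(-14170 - 39736) = ((536 - 8978) - 36259)/(-53906) = (-8442 - 36259)*(-1/53906) = -44701*(-1/53906) = 44701/53906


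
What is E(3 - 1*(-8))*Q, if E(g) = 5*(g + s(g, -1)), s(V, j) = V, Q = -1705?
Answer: -187550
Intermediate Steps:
E(g) = 10*g (E(g) = 5*(g + g) = 5*(2*g) = 10*g)
E(3 - 1*(-8))*Q = (10*(3 - 1*(-8)))*(-1705) = (10*(3 + 8))*(-1705) = (10*11)*(-1705) = 110*(-1705) = -187550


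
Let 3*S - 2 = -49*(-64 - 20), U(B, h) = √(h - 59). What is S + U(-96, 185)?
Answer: 4118/3 + 3*√14 ≈ 1383.9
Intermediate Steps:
U(B, h) = √(-59 + h)
S = 4118/3 (S = ⅔ + (-49*(-64 - 20))/3 = ⅔ + (-49*(-84))/3 = ⅔ + (⅓)*4116 = ⅔ + 1372 = 4118/3 ≈ 1372.7)
S + U(-96, 185) = 4118/3 + √(-59 + 185) = 4118/3 + √126 = 4118/3 + 3*√14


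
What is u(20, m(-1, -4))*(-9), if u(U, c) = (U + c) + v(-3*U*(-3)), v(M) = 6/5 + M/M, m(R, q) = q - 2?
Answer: -729/5 ≈ -145.80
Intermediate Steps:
m(R, q) = -2 + q
v(M) = 11/5 (v(M) = 6*(⅕) + 1 = 6/5 + 1 = 11/5)
u(U, c) = 11/5 + U + c (u(U, c) = (U + c) + 11/5 = 11/5 + U + c)
u(20, m(-1, -4))*(-9) = (11/5 + 20 + (-2 - 4))*(-9) = (11/5 + 20 - 6)*(-9) = (81/5)*(-9) = -729/5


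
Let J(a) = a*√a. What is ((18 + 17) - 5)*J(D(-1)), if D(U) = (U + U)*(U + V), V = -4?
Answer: 300*√10 ≈ 948.68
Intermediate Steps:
D(U) = 2*U*(-4 + U) (D(U) = (U + U)*(U - 4) = (2*U)*(-4 + U) = 2*U*(-4 + U))
J(a) = a^(3/2)
((18 + 17) - 5)*J(D(-1)) = ((18 + 17) - 5)*(2*(-1)*(-4 - 1))^(3/2) = (35 - 5)*(2*(-1)*(-5))^(3/2) = 30*10^(3/2) = 30*(10*√10) = 300*√10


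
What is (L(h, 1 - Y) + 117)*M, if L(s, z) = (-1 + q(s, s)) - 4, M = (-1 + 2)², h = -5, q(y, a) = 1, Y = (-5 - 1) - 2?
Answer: 113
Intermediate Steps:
Y = -8 (Y = -6 - 2 = -8)
M = 1 (M = 1² = 1)
L(s, z) = -4 (L(s, z) = (-1 + 1) - 4 = 0 - 4 = -4)
(L(h, 1 - Y) + 117)*M = (-4 + 117)*1 = 113*1 = 113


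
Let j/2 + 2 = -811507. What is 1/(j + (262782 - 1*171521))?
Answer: -1/1531757 ≈ -6.5285e-7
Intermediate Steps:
j = -1623018 (j = -4 + 2*(-811507) = -4 - 1623014 = -1623018)
1/(j + (262782 - 1*171521)) = 1/(-1623018 + (262782 - 1*171521)) = 1/(-1623018 + (262782 - 171521)) = 1/(-1623018 + 91261) = 1/(-1531757) = -1/1531757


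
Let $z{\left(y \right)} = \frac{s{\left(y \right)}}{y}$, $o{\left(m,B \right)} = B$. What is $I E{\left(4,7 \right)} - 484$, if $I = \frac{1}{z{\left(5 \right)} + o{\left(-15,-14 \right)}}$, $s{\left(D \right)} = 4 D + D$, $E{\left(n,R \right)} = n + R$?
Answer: $- \frac{4367}{9} \approx -485.22$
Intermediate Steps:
$E{\left(n,R \right)} = R + n$
$s{\left(D \right)} = 5 D$
$z{\left(y \right)} = 5$ ($z{\left(y \right)} = \frac{5 y}{y} = 5$)
$I = - \frac{1}{9}$ ($I = \frac{1}{5 - 14} = \frac{1}{-9} = - \frac{1}{9} \approx -0.11111$)
$I E{\left(4,7 \right)} - 484 = - \frac{7 + 4}{9} - 484 = \left(- \frac{1}{9}\right) 11 - 484 = - \frac{11}{9} - 484 = - \frac{4367}{9}$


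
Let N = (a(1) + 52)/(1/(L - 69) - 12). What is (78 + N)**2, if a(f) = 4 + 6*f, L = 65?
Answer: 12773476/2401 ≈ 5320.1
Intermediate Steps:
N = -248/49 (N = ((4 + 6*1) + 52)/(1/(65 - 69) - 12) = ((4 + 6) + 52)/(1/(-4) - 12) = (10 + 52)/(-1/4 - 12) = 62/(-49/4) = 62*(-4/49) = -248/49 ≈ -5.0612)
(78 + N)**2 = (78 - 248/49)**2 = (3574/49)**2 = 12773476/2401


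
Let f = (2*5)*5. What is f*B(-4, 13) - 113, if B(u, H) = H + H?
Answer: 1187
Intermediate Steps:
B(u, H) = 2*H
f = 50 (f = 10*5 = 50)
f*B(-4, 13) - 113 = 50*(2*13) - 113 = 50*26 - 113 = 1300 - 113 = 1187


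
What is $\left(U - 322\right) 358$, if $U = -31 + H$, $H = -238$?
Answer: $-211578$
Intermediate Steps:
$U = -269$ ($U = -31 - 238 = -269$)
$\left(U - 322\right) 358 = \left(-269 - 322\right) 358 = \left(-591\right) 358 = -211578$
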